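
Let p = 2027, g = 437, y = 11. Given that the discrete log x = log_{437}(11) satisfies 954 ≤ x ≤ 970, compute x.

959

Compute 437^954 mod 2027 = 1530, then multiply by 437 repeatedly:
  437^954=1530  437^955=1727  437^956=655  437^957=428  437^958=552
  437^959=11
Found 11 at exponent 959.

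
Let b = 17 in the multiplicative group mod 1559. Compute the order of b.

38

The order of 17 must divide p − 1 = 1558 = 2 · 19 · 41.
Divisors: 1, 2, 19, 38, 41, 82, 779, 1558.
Check each in increasing order: 17^1 ≡ 17;  17^2 ≡ 289;  17^19 ≡ 1558;  17^38 ≡ 1.
Smallest exponent giving 1 is 38.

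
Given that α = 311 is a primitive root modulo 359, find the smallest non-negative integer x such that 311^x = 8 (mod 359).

130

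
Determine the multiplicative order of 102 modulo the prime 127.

42

The order of 102 must divide p − 1 = 126 = 2 · 3^2 · 7.
Divisors: 1, 2, 3, 6, 7, 9, 14, 18, 21, 42, 63, 126.
Check each in increasing order: 102^1 ≡ 102;  102^2 ≡ 117;  102^3 ≡ 123;  102^6 ≡ 16;  102^7 ≡ 108;  102^9 ≡ 63;  102^14 ≡ 107;  102^18 ≡ 32;  102^21 ≡ 126;  102^42 ≡ 1.
Smallest exponent giving 1 is 42.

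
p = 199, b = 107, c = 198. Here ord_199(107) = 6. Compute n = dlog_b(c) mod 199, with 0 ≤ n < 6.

3

Successive powers of 107 modulo 199:
  107^0=1  107^1=107  107^2=106  107^3=198
So 107^3 ≡ 198 (mod 199), giving n = 3.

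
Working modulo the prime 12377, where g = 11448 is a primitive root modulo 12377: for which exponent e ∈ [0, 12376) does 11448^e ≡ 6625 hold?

7229

Baby-step giant-step with m = ceil(sqrt(12376)) = 112.
Baby table (11448^j mod 12377 for j=0..111):
  0:1  1:11448  2:9028  3:4594  4:2239  5:11682  6:2051  7:679
  8:436  9:3397  10:322  11:10287  12:10798  13:6405  14:3092  15:11373
  16:4441  17:8229  18:4245  19:4658  20:4668  21:7755  22:11396  23:7828
  24:5464  25:10891  26:6647  27:1060  28:5420  29:2259  30:5479  31:9333
  32:5920  33:8085  34:1874  35:4211  36:11490  37:7141  38:83  39:9532
  40:6704  41:9992  42:182  43:4200  44:9332  45:6849  46:11434  47:9657
  48:1972  49:12185  50:5090  51:11781  52:9096  53:3307  54:9670  55:2272
  56:5779  57:2927  58:3757  59:61  60:5216  61:6120  62:7940  63:432
  64:7113  65:1341  66:4288  67:1842  68:9185  69:7265  70:8657  71:2697
  72:7018  73:2957  74:641  75:10984  76:6889  77:11405  78:11844  79:77
  80:2729  81:2044  82:7182  83:11502  84:8370  85:9403  86:2775  87:8818
  88:1652  89:40  90:12348  91:2187  92:10482  93:2921  94:9331  95:7778
  96:2406  97:5063  98:12110  99:503  100:3039  101:11102  102:8660  103:12287
  104:9348  105:4362  106:7358  107:8899  108:665  109:1065  110:775  111:10268
Giant step factor: 11448^(-112) ≡ 1983 (mod 12377).
Scan 6625·1983^i mod 12377 for i = 0, 1, …:
  i=0: 6625   i=1: 5378   i=2: 7977   i=3: 585
  i=4: 8994   i=5: 12222   i=6: 2060   i=7: 570
  i=8: 4003   i=9: 4292     …   i=63: 621
  i=64: 6120
Match at i=64, j=61: e = 64·112 + 61 = 7229.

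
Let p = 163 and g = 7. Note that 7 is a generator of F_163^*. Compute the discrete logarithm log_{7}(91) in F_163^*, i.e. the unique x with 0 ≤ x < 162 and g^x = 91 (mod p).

106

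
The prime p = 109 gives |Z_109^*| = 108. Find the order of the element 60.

The order of 60 must divide p − 1 = 108 = 2^2 · 3^3.
Divisors: 1, 2, 3, 4, 6, 9, 12, 18, 27, 36, 54, 108.
Check each in increasing order: 60^1 ≡ 60;  60^2 ≡ 3;  60^3 ≡ 71;  60^4 ≡ 9;  60^6 ≡ 27;  60^9 ≡ 64;  60^12 ≡ 75;  60^18 ≡ 63;  60^27 ≡ 108;  60^36 ≡ 45;  60^54 ≡ 1.
Smallest exponent giving 1 is 54.

54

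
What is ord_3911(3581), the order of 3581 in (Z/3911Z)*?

3910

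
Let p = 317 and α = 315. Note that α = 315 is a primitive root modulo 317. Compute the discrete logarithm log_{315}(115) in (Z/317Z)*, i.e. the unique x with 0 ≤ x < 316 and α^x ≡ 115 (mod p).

277

Baby-step giant-step with m = ceil(sqrt(316)) = 18.
Baby table (315^j mod 317 for j=0..17):
  0:1  1:315  2:4  3:309  4:16  5:285  6:64  7:189
  8:256  9:122  10:73  11:171  12:292  13:50  14:217  15:200
  16:234  17:166
Giant step factor: 315^(-18) ≡ 169 (mod 317).
Scan 115·169^i mod 317 for i = 0, 1, …:
  i=0: 115   i=1: 98   i=2: 78   i=3: 185
  i=4: 199   i=5: 29   i=6: 146   i=7: 265
  i=8: 88   i=9: 290     …   i=14: 18
  i=15: 189
Match at i=15, j=7: x = 15·18 + 7 = 277.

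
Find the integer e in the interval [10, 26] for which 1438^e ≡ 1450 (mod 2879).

11

Compute 1438^10 mod 2879 = 2872, then multiply by 1438 repeatedly:
  1438^10=2872  1438^11=1450
Found 1450 at exponent 11.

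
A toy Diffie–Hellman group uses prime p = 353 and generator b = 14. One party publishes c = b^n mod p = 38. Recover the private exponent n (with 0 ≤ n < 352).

Baby-step giant-step with m = ceil(sqrt(352)) = 19.
Baby table (14^j mod 353 for j=0..18):
  0:1  1:14  2:196  3:273  4:292  5:205  6:46  7:291
  8:191  9:203  10:18  11:252  12:351  13:325  14:314  15:160
  16:122  17:296  18:261
Giant step factor: 14^(-19) ≡ 316 (mod 353).
Scan 38·316^i mod 353 for i = 0, 1, …:
  i=0: 38   i=1: 6   i=2: 131   i=3: 95
  i=4: 15   i=5: 151   i=6: 61   i=7: 214
  i=8: 201   i=9: 329     …   i=14: 109
  i=15: 203
Match at i=15, j=9: n = 15·19 + 9 = 294.

294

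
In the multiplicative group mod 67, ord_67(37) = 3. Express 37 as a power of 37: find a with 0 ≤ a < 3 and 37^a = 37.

1

Successive powers of 37 modulo 67:
  37^0=1  37^1=37
So 37^1 ≡ 37 (mod 67), giving a = 1.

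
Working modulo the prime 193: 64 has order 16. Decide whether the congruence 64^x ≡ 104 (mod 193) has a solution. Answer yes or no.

⟨64⟩ has order 16; its elements mod 193 are {1, 3, 9, 27, 43, 50, 64, 81, 112, 129, 143, 150, 166, 184, 190, 192}.
104 is not in this set.

no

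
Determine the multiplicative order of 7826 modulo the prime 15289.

637

The order of 7826 must divide p − 1 = 15288 = 2^3 · 3 · 7^2 · 13.
Divisors: 1, 2, 3, 4, 6, 7, 8, 12, 13, 14, 21, 24, 26, 28, 39, 42, 49, 52, 56, 78, 84, 91, 98, 104, 147, 156, 168, 182, 196, 273, 294, 312, 364, 392, 546, 588, 637, 728, 1092, 1176, 1274, 1911, 2184, 2548, 3822, 5096, 7644, 15288.
Check each in increasing order: 7826^1 ≡ 7826;  7826^2 ≡ 13831;  7826^3 ≡ 10575;  7826^4 ≡ 593;  7826^6 ≡ 6879;  7826^7 ≡ 2485;  7826^8 ≡ 2;  7826^12 ≡ 1186;  7826^13 ≡ 1213;  7826^14 ≡ 13758;  7826^21 ≡ 2426;  7826^24 ≡ 8;  7826^26 ≡ 3625;  7826^28 ≡ 4744;  7826^39 ≡ 9182;  7826^42 ≡ 14500;  7826^49 ≡ 11616;  7826^52 ≡ 7374;  7826^56 ≡ 128;  7826^78 ≡ 5578;  7826^84 ≡ 10961;  7826^91 ≡ 8376;  7826^98 ≡ 6031;  7826^104 ≡ 8192;  7826^147 ≡ 1898;  7826^156 ≡ 969;  7826^168 ≡ 2559;  7826^182 ≡ 11444;  7826^196 ≡ 430;  7826^273 ≡ 8203;  7826^294 ≡ 9489;  7826^312 ≡ 6332;  7826^364 ≡ 14851;  7826^392 ≡ 1432;  7826^546 ≡ 2320;  7826^588 ≡ 4200;  7826^637 ≡ 1.
Smallest exponent giving 1 is 637.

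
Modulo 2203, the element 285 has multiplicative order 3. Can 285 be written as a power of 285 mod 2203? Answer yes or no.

yes

285 ∈ ⟨285⟩ iff 285^3 ≡ 1 (mod 2203), since |⟨285⟩| = 3.
285^3 mod 2203 = 1.
Since 1 = 1, 285 lies in the subgroup.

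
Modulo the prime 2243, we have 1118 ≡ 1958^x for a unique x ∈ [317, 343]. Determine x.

336

Compute 1958^317 mod 2243 = 1278, then multiply by 1958 repeatedly:
  1958^317=1278  1958^318=1379  1958^319=1753  1958^320=584  1958^321=1785
  1958^322=436  1958^323=1348  1958^324=1616  1958^325=1498  1958^326=1483
  1958^327=1272  1958^328=846  1958^329=1134  1958^330=2045  1958^331=355
  1958^332=2003  1958^333=1110  1958^334=2156  1958^335=122  1958^336=1118
Found 1118 at exponent 336.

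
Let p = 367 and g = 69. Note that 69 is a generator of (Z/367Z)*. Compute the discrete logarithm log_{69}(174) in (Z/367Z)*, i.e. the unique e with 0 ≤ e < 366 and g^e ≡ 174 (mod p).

Baby-step giant-step with m = ceil(sqrt(366)) = 20.
Baby table (69^j mod 367 for j=0..19):
  0:1  1:69  2:357  3:44  4:100  5:294  6:101  7:363
  8:91  9:40  10:191  11:334  12:292  13:330  14:16  15:3
  16:207  17:337  18:132  19:300
Giant step factor: 69^(-20) ≡ 62 (mod 367).
Scan 174·62^i mod 367 for i = 0, 1, …:
  i=0: 174   i=1: 145   i=2: 182   i=3: 274
  i=4: 106   i=5: 333   i=6: 94   i=7: 323
  i=8: 208   i=9: 51     …   i=15: 268
  i=16: 101
Match at i=16, j=6: e = 16·20 + 6 = 326.

326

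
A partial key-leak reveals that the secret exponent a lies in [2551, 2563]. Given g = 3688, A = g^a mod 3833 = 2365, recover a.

2553

Compute 3688^2551 mod 3833 = 1722, then multiply by 3688 repeatedly:
  3688^2551=1722  3688^2552=3288  3688^2553=2365
Found 2365 at exponent 2553.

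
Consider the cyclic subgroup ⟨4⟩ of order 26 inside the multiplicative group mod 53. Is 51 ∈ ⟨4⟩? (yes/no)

no

51 ∈ ⟨4⟩ iff 51^26 ≡ 1 (mod 53), since |⟨4⟩| = 26.
51^26 mod 53 = 52.
Since 52 ≠ 1, 51 does not lie in the subgroup.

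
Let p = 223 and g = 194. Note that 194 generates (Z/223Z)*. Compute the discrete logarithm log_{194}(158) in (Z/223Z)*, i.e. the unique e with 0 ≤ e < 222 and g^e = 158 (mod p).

151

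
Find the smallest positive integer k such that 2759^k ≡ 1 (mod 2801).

2800

The order of 2759 must divide p − 1 = 2800 = 2^4 · 5^2 · 7.
Divisors: 1, 2, 4, 5, 7, 8, 10, 14, 16, 20, 25, 28, 35, 40, 50, 56, 70, 80, 100, 112, 140, 175, 200, 280, 350, 400, 560, 700, 1400, 2800.
Check each in increasing order: 2759^1 ≡ 2759;  2759^2 ≡ 1764;  2759^4 ≡ 2586;  2759^5 ≡ 627;  2759^7 ≡ 2434;  2759^8 ≡ 1409;  2759^10 ≡ 989;  2759^14 ≡ 241;  2759^16 ≡ 2173;  2759^20 ≡ 572;  2759^25 ≡ 116;  2759^28 ≡ 2061;  2759^35 ≡ 2684;  2759^40 ≡ 2268;  2759^50 ≡ 2252;  2759^56 ≡ 1405;  2759^70 ≡ 2485;  2759^80 ≡ 1188;  2759^100 ≡ 1694;  2759^112 ≡ 2121;  2759^140 ≡ 1821;  2759^175 ≡ 2620;  2759^200 ≡ 1412;  2759^280 ≡ 2458;  2759^350 ≡ 1950;  2759^400 ≡ 2233;  2759^560 ≡ 7;  2759^700 ≡ 1543;  2759^1400 ≡ 2800;  2759^2800 ≡ 1.
Smallest exponent giving 1 is 2800.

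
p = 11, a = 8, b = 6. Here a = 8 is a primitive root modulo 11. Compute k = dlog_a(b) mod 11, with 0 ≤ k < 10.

3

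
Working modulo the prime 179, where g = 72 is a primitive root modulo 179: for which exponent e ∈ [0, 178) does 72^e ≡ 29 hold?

68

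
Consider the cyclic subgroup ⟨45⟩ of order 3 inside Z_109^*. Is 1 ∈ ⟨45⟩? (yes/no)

yes

1 ∈ ⟨45⟩ iff 1^3 ≡ 1 (mod 109), since |⟨45⟩| = 3.
1^3 mod 109 = 1.
Since 1 = 1, 1 lies in the subgroup.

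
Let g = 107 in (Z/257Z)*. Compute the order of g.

256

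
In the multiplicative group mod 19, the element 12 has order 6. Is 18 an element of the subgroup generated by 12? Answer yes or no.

yes

⟨12⟩ has order 6; its elements mod 19 are {1, 7, 8, 11, 12, 18}.
18 is in this set.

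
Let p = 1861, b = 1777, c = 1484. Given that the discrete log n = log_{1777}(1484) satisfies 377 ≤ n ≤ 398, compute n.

Compute 1777^377 mod 1861 = 764, then multiply by 1777 repeatedly:
  1777^377=764  1777^378=959  1777^379=1328  1777^380=108  1777^381=233
  1777^382=899  1777^383=785  1777^384=1056  1777^385=624  1777^386=1553
  1777^387=1679  1777^388=400  1777^389=1759  1777^390=1124  1777^391=495
  1777^392=1223  1777^393=1484
Found 1484 at exponent 393.

393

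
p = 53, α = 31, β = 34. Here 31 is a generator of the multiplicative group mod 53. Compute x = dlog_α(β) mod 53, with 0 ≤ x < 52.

Baby-step giant-step with m = ceil(sqrt(52)) = 8.
Baby table (31^j mod 53 for j=0..7):
  0:1  1:31  2:7  3:5  4:49  5:35  6:25  7:33
Giant step factor: 31^(-8) ≡ 10 (mod 53).
Scan 34·10^i mod 53 for i = 0, 1, …:
  i=0: 34   i=1: 22   i=2: 8   i=3: 27
  i=4: 5
Match at i=4, j=3: x = 4·8 + 3 = 35.

35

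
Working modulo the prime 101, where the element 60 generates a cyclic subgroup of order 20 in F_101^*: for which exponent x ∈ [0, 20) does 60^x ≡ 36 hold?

12

Successive powers of 60 modulo 101:
  60^0=1  60^1=60  60^2=65  60^3=62  60^4=84  60^5=91
  60^6=6  60^7=57  60^8=87  60^9=69  60^10=100  60^11=41
  60^12=36
So 60^12 ≡ 36 (mod 101), giving x = 12.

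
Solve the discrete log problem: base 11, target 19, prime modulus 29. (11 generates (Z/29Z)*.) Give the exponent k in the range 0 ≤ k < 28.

25

Successive powers of 11 modulo 29:
  11^0=1  11^1=11  11^2=5  11^3=26  11^4=25  11^5=14
  11^6=9  11^7=12  11^8=16  11^9=2  11^10=22  11^11=10
  11^12=23  11^13=21  11^14=28  11^15=18  11^16=24  11^17=3
  11^18=4  11^19=15  11^20=20  11^21=17  11^22=13  11^23=27
  11^24=7  11^25=19
So 11^25 ≡ 19 (mod 29), giving k = 25.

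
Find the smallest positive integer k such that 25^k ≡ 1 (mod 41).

The order of 25 must divide p − 1 = 40 = 2^3 · 5.
Divisors: 1, 2, 4, 5, 8, 10, 20, 40.
Check each in increasing order: 25^1 ≡ 25;  25^2 ≡ 10;  25^4 ≡ 18;  25^5 ≡ 40;  25^8 ≡ 37;  25^10 ≡ 1.
Smallest exponent giving 1 is 10.

10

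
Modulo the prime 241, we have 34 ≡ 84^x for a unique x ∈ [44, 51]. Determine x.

47

Compute 84^44 mod 241 = 145, then multiply by 84 repeatedly:
  84^44=145  84^45=130  84^46=75  84^47=34
Found 34 at exponent 47.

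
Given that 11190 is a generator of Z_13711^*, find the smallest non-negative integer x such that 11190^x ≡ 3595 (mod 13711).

Baby-step giant-step with m = ceil(sqrt(13710)) = 118.
Baby table (11190^j mod 13711 for j=0..117):
  0:1  1:11190  2:7248  3:4555  4:6663  5:12263  6:3282  7:7522
  8:13062  9:4520  10:12632  11:5381  12:8389  13:7404  14:8898  15:13049
  16:9871  17:674  18:1010  19:4036  20:12517  21:7365  22:11240  23:4597
  24:10469  25:1326  26:2638  27:13148  28:7090  29:5254  30:13203  31:5545
  32:6275  33:3219  34:1813  35:8901  36:5486  37:4193  38:628  39:7288
  40:13403  41:8652  42:2509  43:9293  44:4446  45:7232  46:3758  47:383
  48:7938  49:6362  50:3268  51:1683  52:7567  53:9305  54:1616  55:11942
  56:3574  57:11784  58:4273  59:4613  60:11266  61:7606  62:6963  63:10068
  64:11344  65:2922  66:10156  67:8872  68:10040  69:13377  70:5643  71:6015
  72:551  73:9451  74:3747  75:692  76:10476  77:11101  78:12241  79:3900
  80:12598  81:8829  82:8755  83:3355  84:1732  85:7437  86:7971  87:5435
  88:9365  89:1177  90:8070  91:2654  92:234  93:13370  94:9579  95:10123
  96:9799  97:3943  98:172  99:5140  100:12666  101:1933  102:8023  103:11453
  104:2353  105:4950  106:11771  107:9624  108:6366  109:6895  110:3253  111:12076
  112:8535  113:9535  114:11359  115:6240  116:9188  117:8642
Giant step factor: 11190^(-118) ≡ 9233 (mod 13711).
Scan 3595·9233^i mod 13711 for i = 0, 1, …:
  i=0: 3595   i=1: 12015   i=2: 12505   i=3: 12045
  i=4: 1564   i=5: 2729   i=6: 9750   i=7: 9035
  i=8: 2431   i=9: 516     …   i=50: 6357
  i=51: 11101
Match at i=51, j=77: x = 51·118 + 77 = 6095.

6095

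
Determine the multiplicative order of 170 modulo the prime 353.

352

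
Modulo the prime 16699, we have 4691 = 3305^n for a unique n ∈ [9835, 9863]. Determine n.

9853

Compute 3305^9835 mod 16699 = 1361, then multiply by 3305 repeatedly:
  3305^9835=1361  3305^9836=6074  3305^9837=2372  3305^9838=7629  3305^9839=15054
  3305^9840=7149  3305^9841=15059  3305^9842=6975  3305^9843=7755  3305^9844=14009
  3305^9845=10117  3305^9846=5287  3305^9847=6381  3305^9848=15067  3305^9849=17
  3305^9850=6088  3305^9851=15244  3305^9852=537  3305^9853=4691
Found 4691 at exponent 9853.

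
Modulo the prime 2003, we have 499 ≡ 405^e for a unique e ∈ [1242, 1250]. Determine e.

1242

Compute 405^1242 mod 2003 = 499, then multiply by 405 repeatedly:
  405^1242=499
Found 499 at exponent 1242.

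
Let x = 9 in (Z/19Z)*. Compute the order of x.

9

The order of 9 must divide p − 1 = 18 = 2 · 3^2.
Divisors: 1, 2, 3, 6, 9, 18.
Check each in increasing order: 9^1 ≡ 9;  9^2 ≡ 5;  9^3 ≡ 7;  9^6 ≡ 11;  9^9 ≡ 1.
Smallest exponent giving 1 is 9.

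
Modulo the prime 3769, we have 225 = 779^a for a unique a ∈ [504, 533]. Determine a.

520

Compute 779^504 mod 3769 = 3639, then multiply by 779 repeatedly:
  779^504=3639  779^505=493  779^506=3378  779^507=700  779^508=2564
  779^509=3555  779^510=2899  779^511=690  779^512=2312  779^513=3235
  779^514=2373  779^515=1757  779^516=556  779^517=3458  779^518=2716
  779^519=1355  779^520=225
Found 225 at exponent 520.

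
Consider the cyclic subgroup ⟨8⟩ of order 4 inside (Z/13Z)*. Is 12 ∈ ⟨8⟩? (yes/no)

12 ∈ ⟨8⟩ iff 12^4 ≡ 1 (mod 13), since |⟨8⟩| = 4.
12^4 mod 13 = 1.
Since 1 = 1, 12 lies in the subgroup.

yes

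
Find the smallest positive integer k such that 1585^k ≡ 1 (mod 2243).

2242

The order of 1585 must divide p − 1 = 2242 = 2 · 19 · 59.
Divisors: 1, 2, 19, 38, 59, 118, 1121, 2242.
Check each in increasing order: 1585^1 ≡ 1585;  1585^2 ≡ 65;  1585^19 ≡ 682;  1585^38 ≡ 823;  1585^59 ≡ 1195;  1585^118 ≡ 1477;  1585^1121 ≡ 2242;  1585^2242 ≡ 1.
Smallest exponent giving 1 is 2242.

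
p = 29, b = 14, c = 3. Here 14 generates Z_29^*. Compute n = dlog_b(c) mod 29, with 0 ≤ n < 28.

9

Successive powers of 14 modulo 29:
  14^0=1  14^1=14  14^2=22  14^3=18  14^4=20  14^5=19
  14^6=5  14^7=12  14^8=23  14^9=3
So 14^9 ≡ 3 (mod 29), giving n = 9.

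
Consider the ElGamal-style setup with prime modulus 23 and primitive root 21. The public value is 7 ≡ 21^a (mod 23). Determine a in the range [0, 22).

15

Successive powers of 21 modulo 23:
  21^0=1  21^1=21  21^2=4  21^3=15  21^4=16  21^5=14
  21^6=18  21^7=10  21^8=3  21^9=17  21^10=12  21^11=22
  21^12=2  21^13=19  21^14=8  21^15=7
So 21^15 ≡ 7 (mod 23), giving a = 15.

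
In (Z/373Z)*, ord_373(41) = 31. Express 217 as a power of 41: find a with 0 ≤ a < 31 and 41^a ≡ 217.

15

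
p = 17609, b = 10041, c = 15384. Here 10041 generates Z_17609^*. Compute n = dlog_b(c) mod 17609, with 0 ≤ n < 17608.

Baby-step giant-step with m = ceil(sqrt(17608)) = 133.
Baby table (10041^j mod 17609 for j=0..132):
  0:1  1:10041  2:10156  3:2677  4:8423  5:16925  6:17075  7:8851
  8:268  9:14420  10:10022  11:13076  12:3412  13:10387  14:15369  15:12462
  16:1388  17:8189  18:9328  19:177  20:16357  21:1494  22:15995  23:11715
  24:2195  25:11136  26:17035  27:12218  28:16644  29:12994  30:7673  31:5218
  32:7163  33:8527  34:4649  35:16759  36:5515  37:13419  38:13720  39:7313
  40:303  41:13675  42:13302  43:1117  44:16473  45:4056  46:14288  47:5285
  48:10768  49:2228  50:7918  51:3  52:12514  53:12859  54:8031  55:7660
  56:15557  57:16007  58:8944  59:804  60:8042  61:12457  62:4010  63:10236
  64:13552  65:10889  66:2168  67:4164  68:6958  69:10375  70:531  71:13853
  72:4482  73:12767  74:17536  75:6585  76:15799  77:15887  78:1436  79:14714
  80:3764  81:5410  82:15654  83:3880  84:7972  85:13947  86:15059  87:16545
  88:5039  89:5942  90:4330  91:909  92:5807  93:4688  94:3351  95:14201
  96:12168  97:7646  98:15855  99:14695  100:6684  101:6145  102:9  103:2324
  104:3359  105:6484  106:5371  107:11453  108:12803  109:9223  110:2412  111:6517
  112:2153  113:12030  114:13099  115:5438  116:15058  117:6504  118:12492  119:3265
  120:13516  121:1593  122:6341  123:13446  124:3083  125:17390  126:2146  127:12179
  128:12443  129:4308  130:8924  131:11292  132:16230
Giant step factor: 10041^(-133) ≡ 1258 (mod 17609).
Scan 15384·1258^i mod 17609 for i = 0, 1, …:
  i=0: 15384   i=1: 781   i=2: 14003   i=3: 6774
  i=4: 16545
Match at i=4, j=87: n = 4·133 + 87 = 619.

619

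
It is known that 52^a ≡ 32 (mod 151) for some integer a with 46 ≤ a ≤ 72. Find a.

Compute 52^46 mod 151 = 145, then multiply by 52 repeatedly:
  52^46=145  52^47=141  52^48=84  52^49=140  52^50=32
Found 32 at exponent 50.

50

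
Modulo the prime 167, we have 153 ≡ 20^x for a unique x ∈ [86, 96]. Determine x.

Compute 20^86 mod 167 = 16, then multiply by 20 repeatedly:
  20^86=16  20^87=153
Found 153 at exponent 87.

87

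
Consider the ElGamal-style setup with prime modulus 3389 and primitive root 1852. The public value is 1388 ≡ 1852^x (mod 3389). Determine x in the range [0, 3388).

5

Baby-step giant-step with m = ceil(sqrt(3388)) = 59.
Baby table (1852^j mod 3389 for j=0..58):
  0:1  1:1852  2:236  3:3280  4:1472  5:1388  6:1714  7:2224
  8:1213  9:2958  10:1592  11:3343  12:2922  13:2700  14:1625  15:68
  16:543  17:2492  18:2755  19:1815  20:2881  21:1326  22:2116  23:1148
  24:1193  25:3197  26:261  27:2134  28:594  29:2052  30:1235  31:3034
  32:6  33:945  34:1416  35:2735  36:2054  37:1550  38:117  39:3177
  40:500  41:803  42:2774  43:3113  44:587  45:2644  46:2972  47:408
  48:3258  49:1396  50:2974  51:723  52:341  53:1178  54:2529  55:110
  56:380  57:2237  58:1566
Giant step factor: 1852^(-59) ≡ 3051 (mod 3389).
Scan 1388·3051^i mod 3389 for i = 0, 1, …:
  i=0: 1388
Match at i=0, j=5: x = 0·59 + 5 = 5.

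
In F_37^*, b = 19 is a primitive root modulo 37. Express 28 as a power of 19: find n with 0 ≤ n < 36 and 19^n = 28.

2

Successive powers of 19 modulo 37:
  19^0=1  19^1=19  19^2=28
So 19^2 ≡ 28 (mod 37), giving n = 2.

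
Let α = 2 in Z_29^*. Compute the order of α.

The order of 2 must divide p − 1 = 28 = 2^2 · 7.
Divisors: 1, 2, 4, 7, 14, 28.
Check each in increasing order: 2^1 ≡ 2;  2^2 ≡ 4;  2^4 ≡ 16;  2^7 ≡ 12;  2^14 ≡ 28;  2^28 ≡ 1.
Smallest exponent giving 1 is 28.

28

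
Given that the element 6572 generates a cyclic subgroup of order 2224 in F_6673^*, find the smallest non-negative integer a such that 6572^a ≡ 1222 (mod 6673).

1465

Baby-step giant-step with m = ceil(sqrt(2224)) = 48.
Baby table (6572^j mod 6673 for j=0..47):
  0:1  1:6572  2:3528  3:4014  4:1639  5:1286  6:3574  7:6041
  8:3775  9:5759  10:5565  11:5140  12:1354  13:3379  14:5717  15:3134
  16:3770  17:6264  18:1271  19:5089  20:6505  21:3622  22:1193  23:6294
  24:4914  25:4161  26:138  27:6081  28:6408  29:73  30:5973  31:3970
  32:6083  33:6206  34:456  35:655  36:575  37:1982  38:8  39:5865
  40:1532  41:5420  42:6439  43:3615  44:1900  45:1617  46:3508  47:6034
Giant step factor: 6572^(-48) ≡ 5939 (mod 6673).
Scan 1222·5939^i mod 6673 for i = 0, 1, …:
  i=0: 1222   i=1: 3907   i=2: 1652   i=3: 1918
  i=4: 191   i=5: 6612   i=6: 4736   i=7: 409
  i=8: 79   i=9: 2071     …   i=29: 5240
  i=30: 4161
Match at i=30, j=25: a = 30·48 + 25 = 1465.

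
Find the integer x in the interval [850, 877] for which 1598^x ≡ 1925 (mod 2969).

Compute 1598^850 mod 2969 = 370, then multiply by 1598 repeatedly:
  1598^850=370  1598^851=429  1598^852=2672  1598^853=434  1598^854=1755
  1598^855=1754  1598^856=156  1598^857=2861  1598^858=2587  1598^859=1178
  1598^860=98  1598^861=2216  1598^862=2120  1598^863=131  1598^864=1508
  1598^865=1925
Found 1925 at exponent 865.

865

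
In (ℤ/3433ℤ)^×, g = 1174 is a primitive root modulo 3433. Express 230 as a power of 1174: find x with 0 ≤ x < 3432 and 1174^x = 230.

Baby-step giant-step with m = ceil(sqrt(3432)) = 59.
Baby table (1174^j mod 3433 for j=0..58):
  0:1  1:1174  2:1643  3:2969  4:1111  5:3207  6:2450  7:2879
  8:1874  9:2956  10:3014  11:2446  12:1616  13:2168  14:1379  15:2003
  16:3350  17:2115  18:951  19:749  20:478  21:1593  22:2630  23:1353
  24:2376  25:1828  26:447  27:2962  28:3192  29:2005  30:2265  31:1968
  32:23  33:2971  34:26  35:3060  36:1522  37:1668  38:1422  39:990
  40:1906  41:2761  42:662  43:1330  44:2838  45:1802  46:820  47:1440
  48:1524  49:583  50:1275  51:62  52:695  53:2309  54:2129  55:222
  56:3153  57:848  58:3415
Giant step factor: 1174^(-59) ≡ 45 (mod 3433).
Scan 230·45^i mod 3433 for i = 0, 1, …:
  i=0: 230   i=1: 51   i=2: 2295   i=3: 285
  i=4: 2526   i=5: 381   i=6: 3413   i=7: 2533
  i=8: 696   i=9: 423     …   i=15: 411
  i=16: 1330
Match at i=16, j=43: x = 16·59 + 43 = 987.

987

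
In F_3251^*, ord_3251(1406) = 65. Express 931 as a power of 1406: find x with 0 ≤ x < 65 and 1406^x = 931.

46

Baby-step giant-step with m = ceil(sqrt(65)) = 9.
Baby table (1406^j mod 3251 for j=0..8):
  0:1  1:1406  2:228  3:1970  4:3219  5:522  6:2457  7:1980
  8:1024
Giant step factor: 1406^(-9) ≡ 572 (mod 3251).
Scan 931·572^i mod 3251 for i = 0, 1, …:
  i=0: 931   i=1: 2619   i=2: 2608   i=3: 2818
  i=4: 2651   i=5: 1406
Match at i=5, j=1: x = 5·9 + 1 = 46.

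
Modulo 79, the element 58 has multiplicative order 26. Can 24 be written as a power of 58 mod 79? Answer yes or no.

no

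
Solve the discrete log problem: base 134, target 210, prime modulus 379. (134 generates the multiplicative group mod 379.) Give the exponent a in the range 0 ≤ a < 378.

53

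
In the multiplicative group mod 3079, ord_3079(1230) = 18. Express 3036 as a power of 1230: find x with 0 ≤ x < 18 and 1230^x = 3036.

5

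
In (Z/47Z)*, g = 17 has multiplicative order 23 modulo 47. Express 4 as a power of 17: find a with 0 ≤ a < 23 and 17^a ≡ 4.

8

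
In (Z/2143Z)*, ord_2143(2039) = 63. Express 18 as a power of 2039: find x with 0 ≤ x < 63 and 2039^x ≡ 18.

Baby-step giant-step with m = ceil(sqrt(63)) = 8.
Baby table (2039^j mod 2143 for j=0..7):
  0:1  1:2039  2:101  3:211  4:1629  5:2024  6:1661  7:839
Giant step factor: 2039^(-8) ≡ 579 (mod 2143).
Scan 18·579^i mod 2143 for i = 0, 1, …:
  i=0: 18   i=1: 1850   i=2: 1793   i=3: 935
  i=4: 1329   i=5: 154   i=6: 1303   i=7: 101
Match at i=7, j=2: x = 7·8 + 2 = 58.

58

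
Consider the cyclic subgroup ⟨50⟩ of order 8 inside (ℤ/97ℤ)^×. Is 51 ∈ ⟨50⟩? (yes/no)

no

51 ∈ ⟨50⟩ iff 51^8 ≡ 1 (mod 97), since |⟨50⟩| = 8.
51^8 mod 97 = 22.
Since 22 ≠ 1, 51 does not lie in the subgroup.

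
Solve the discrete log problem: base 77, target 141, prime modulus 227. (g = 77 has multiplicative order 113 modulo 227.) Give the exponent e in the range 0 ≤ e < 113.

107

Baby-step giant-step with m = ceil(sqrt(113)) = 11.
Baby table (77^j mod 227 for j=0..10):
  0:1  1:77  2:27  3:36  4:48  5:64  6:161  7:139
  8:34  9:121  10:10
Giant step factor: 77^(-11) ≡ 176 (mod 227).
Scan 141·176^i mod 227 for i = 0, 1, …:
  i=0: 141   i=1: 73   i=2: 136   i=3: 101
  i=4: 70   i=5: 62   i=6: 16   i=7: 92
  i=8: 75   i=9: 34
Match at i=9, j=8: e = 9·11 + 8 = 107.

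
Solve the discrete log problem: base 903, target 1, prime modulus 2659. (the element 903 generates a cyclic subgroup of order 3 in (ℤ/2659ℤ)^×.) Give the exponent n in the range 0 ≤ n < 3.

0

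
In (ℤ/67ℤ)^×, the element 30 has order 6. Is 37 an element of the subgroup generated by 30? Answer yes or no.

yes

37 ∈ ⟨30⟩ iff 37^6 ≡ 1 (mod 67), since |⟨30⟩| = 6.
37^6 mod 67 = 1.
Since 1 = 1, 37 lies in the subgroup.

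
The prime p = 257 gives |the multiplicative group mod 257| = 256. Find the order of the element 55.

256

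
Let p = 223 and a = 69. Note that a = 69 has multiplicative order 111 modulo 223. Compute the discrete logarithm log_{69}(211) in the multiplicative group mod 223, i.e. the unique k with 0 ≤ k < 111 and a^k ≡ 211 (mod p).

Baby-step giant-step with m = ceil(sqrt(111)) = 11.
Baby table (69^j mod 223 for j=0..10):
  0:1  1:69  2:78  3:30  4:63  5:110  6:8  7:106
  8:178  9:17  10:58
Giant step factor: 69^(-11) ≡ 130 (mod 223).
Scan 211·130^i mod 223 for i = 0, 1, …:
  i=0: 211   i=1: 1
Match at i=1, j=0: k = 1·11 + 0 = 11.

11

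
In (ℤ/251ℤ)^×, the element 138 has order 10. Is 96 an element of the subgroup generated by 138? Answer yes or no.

no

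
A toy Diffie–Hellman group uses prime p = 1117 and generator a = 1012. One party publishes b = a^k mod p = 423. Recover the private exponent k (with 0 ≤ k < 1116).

1062

Baby-step giant-step with m = ceil(sqrt(1116)) = 34.
Baby table (1012^j mod 1117 for j=0..33):
  0:1  1:1012  2:972  3:704  4:919  5:684  6:785  7:233
  8:109  9:842  10:950  11:780  12:758  13:834  14:673  15:823
  16:711  17:184  18:786  19:128  20:1081  21:429  22:752  23:347
  24:426  25:1067  26:782  27:548  28:544  29:964  30:427  31:962
  32:637  33:135
Giant step factor: 1012^(-34) ≡ 410 (mod 1117).
Scan 423·410^i mod 1117 for i = 0, 1, …:
  i=0: 423   i=1: 295   i=2: 314   i=3: 285
  i=4: 682   i=5: 370   i=6: 905   i=7: 206
  i=8: 685   i=9: 483     …   i=30: 853
  i=31: 109
Match at i=31, j=8: k = 31·34 + 8 = 1062.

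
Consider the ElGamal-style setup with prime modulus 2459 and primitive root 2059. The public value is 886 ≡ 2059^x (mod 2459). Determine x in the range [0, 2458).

1132

Baby-step giant-step with m = ceil(sqrt(2458)) = 50.
Baby table (2059^j mod 2459 for j=0..49):
  0:1  1:2059  2:165  3:393  4:176  5:911  6:1991  7:316
  8:1468  9:501  10:1238  11:1518  12:173  13:2111  14:1496  15:1596
  16:940  17:227  18:183  19:570  20:687  21:608  22:241  23:1960
  24:421  25:1271  26:613  27:700  28:326  29:2386  30:2151  31:250
  32:819  33:1906  34:2349  35:2197  36:1522  37:1032  38:312  39:609
  40:2300  41:2125  42:814  43:1447  44:1524  45:232  46:642  47:1395
  48:193  49:1488
Giant step factor: 2059^(-50) ≡ 907 (mod 2459).
Scan 886·907^i mod 2459 for i = 0, 1, …:
  i=0: 886   i=1: 1968   i=2: 2201   i=3: 2058
  i=4: 225   i=5: 2437   i=6: 2177   i=7: 2421
  i=8: 2419   i=9: 605     …   i=21: 901
  i=22: 819
Match at i=22, j=32: x = 22·50 + 32 = 1132.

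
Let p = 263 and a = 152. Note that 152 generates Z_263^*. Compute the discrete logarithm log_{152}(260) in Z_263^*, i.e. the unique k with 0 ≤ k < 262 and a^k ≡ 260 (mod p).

Baby-step giant-step with m = ceil(sqrt(262)) = 17.
Baby table (152^j mod 263 for j=0..16):
  0:1  1:152  2:223  3:232  4:22  5:188  6:172  7:107
  8:221  9:191  10:102  11:250  12:128  13:257  14:140  15:240
  16:186
Giant step factor: 152^(-17) ≡ 261 (mod 263).
Scan 260·261^i mod 263 for i = 0, 1, …:
  i=0: 260   i=1: 6   i=2: 251   i=3: 24
  i=4: 215   i=5: 96   i=6: 71   i=7: 121
  i=8: 21   i=9: 221
Match at i=9, j=8: k = 9·17 + 8 = 161.

161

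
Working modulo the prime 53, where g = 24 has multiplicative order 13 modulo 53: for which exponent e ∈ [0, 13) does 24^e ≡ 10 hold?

5

Successive powers of 24 modulo 53:
  24^0=1  24^1=24  24^2=46  24^3=44  24^4=49  24^5=10
So 24^5 ≡ 10 (mod 53), giving e = 5.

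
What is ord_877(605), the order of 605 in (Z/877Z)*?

The order of 605 must divide p − 1 = 876 = 2^2 · 3 · 73.
Divisors: 1, 2, 3, 4, 6, 12, 73, 146, 219, 292, 438, 876.
Check each in increasing order: 605^1 ≡ 605;  605^2 ≡ 316;  605^3 ≡ 871;  605^4 ≡ 755;  605^6 ≡ 36;  605^12 ≡ 419;  605^73 ≡ 240;  605^146 ≡ 595;  605^219 ≡ 726;  605^292 ≡ 594;  605^438 ≡ 876;  605^876 ≡ 1.
Smallest exponent giving 1 is 876.

876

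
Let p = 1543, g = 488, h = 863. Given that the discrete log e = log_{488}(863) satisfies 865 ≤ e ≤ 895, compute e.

878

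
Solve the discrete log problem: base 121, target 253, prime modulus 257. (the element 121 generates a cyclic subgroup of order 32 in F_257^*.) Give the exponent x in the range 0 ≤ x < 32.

28

Successive powers of 121 modulo 257:
  121^0=1  121^1=121  121^2=249  121^3=60  121^4=64  121^5=34
  121^6=2  121^7=242  121^8=241  121^9=120  121^10=128  121^11=68
  121^12=4  121^13=227  121^14=225  121^15=240  121^16=256  121^17=136
  121^18=8  121^19=197  121^20=193  121^21=223  121^22=255  121^23=15
  121^24=16  121^25=137  121^26=129  121^27=189  121^28=253
So 121^28 ≡ 253 (mod 257), giving x = 28.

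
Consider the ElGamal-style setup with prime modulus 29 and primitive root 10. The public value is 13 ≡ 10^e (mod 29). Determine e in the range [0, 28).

2

Successive powers of 10 modulo 29:
  10^0=1  10^1=10  10^2=13
So 10^2 ≡ 13 (mod 29), giving e = 2.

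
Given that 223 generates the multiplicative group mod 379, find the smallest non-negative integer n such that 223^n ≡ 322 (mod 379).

Baby-step giant-step with m = ceil(sqrt(378)) = 20.
Baby table (223^j mod 379 for j=0..19):
  0:1  1:223  2:80  3:27  4:336  5:265  6:350  7:355
  8:333  9:354  10:110  11:274  12:83  13:317  14:197  15:346
  16:221  17:13  18:246  19:282
Giant step factor: 223^(-20) ≡ 203 (mod 379).
Scan 322·203^i mod 379 for i = 0, 1, …:
  i=0: 322   i=1: 178   i=2: 129   i=3: 36
  i=4: 107   i=5: 118   i=6: 77   i=7: 92
  i=8: 105   i=9: 91     …   i=17: 351
  i=18: 1
Match at i=18, j=0: n = 18·20 + 0 = 360.

360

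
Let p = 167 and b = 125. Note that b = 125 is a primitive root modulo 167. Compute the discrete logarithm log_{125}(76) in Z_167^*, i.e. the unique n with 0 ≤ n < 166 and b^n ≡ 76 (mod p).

Baby-step giant-step with m = ceil(sqrt(166)) = 13.
Baby table (125^j mod 167 for j=0..12):
  0:1  1:125  2:94  3:60  4:152  5:129  6:93  7:102
  8:58  9:69  10:108  11:140  12:132
Giant step factor: 125^(-13) ≡ 86 (mod 167).
Scan 76·86^i mod 167 for i = 0, 1, …:
  i=0: 76   i=1: 23   i=2: 141   i=3: 102
Match at i=3, j=7: n = 3·13 + 7 = 46.

46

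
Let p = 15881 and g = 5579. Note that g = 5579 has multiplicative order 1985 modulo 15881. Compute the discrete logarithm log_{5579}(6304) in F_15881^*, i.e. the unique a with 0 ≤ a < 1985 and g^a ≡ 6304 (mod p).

Baby-step giant-step with m = ceil(sqrt(1985)) = 45.
Baby table (5579^j mod 15881 for j=0..44):
  0:1  1:5579  2:14362  3:5953  4:4616  5:9563  6:7698  7:4918
  8:11035  9:9509  10:8171  11:7539  12:7193  13:14341  14:15842  15:4753
  16:11598  17:6048  18:10548  19:8187  20:1517  21:14651  22:14303  23:10293
  24:14832  25:7718  26:5331  27:12417  28:1521  29:5205  30:8227  31:2343
  32:1534  33:14208  34:4361  35:327  36:13899  37:11479  38:9149  39:737
  40:14425  41:8048  42:4205  43:3458  44:12648
Giant step factor: 5579^(-45) ≡ 5769 (mod 15881).
Scan 6304·5769^i mod 15881 for i = 0, 1, …:
  i=0: 6304   i=1: 286   i=2: 14191   i=3: 1324
  i=4: 15276   i=5: 3575   i=6: 10637   i=7: 669
  i=8: 378   i=9: 4985     …   i=16: 3479
  i=17: 12648
Match at i=17, j=44: a = 17·45 + 44 = 809.

809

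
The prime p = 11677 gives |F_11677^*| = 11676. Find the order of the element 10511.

5838

The order of 10511 must divide p − 1 = 11676 = 2^2 · 3 · 7 · 139.
Divisors: 1, 2, 3, 4, 6, 7, 12, 14, 21, 28, 42, 84, 139, 278, 417, 556, 834, 973, 1668, 1946, 2919, 3892, 5838, 11676.
Check each in increasing order: 10511^1 ≡ 10511;  10511^2 ≡ 5024;  10511^3 ≡ 3870;  10511^4 ≡ 6579;  10511^6 ≡ 6986;  10511^7 ≡ 4870;  10511^12 ≡ 6013;  10511^14 ≡ 913;  10511^21 ≡ 9050;  10511^28 ≡ 4502;  10511^42 ≡ 22;  10511^84 ≡ 484;  10511^139 ≡ 10610;  10511^278 ≡ 5820;  10511^417 ≡ 2224;  10511^556 ≡ 9100;  10511^834 ≡ 6805;  10511^973 ≡ 2159;  10511^1668 ≡ 8720;  10511^1946 ≡ 2158;  10511^2919 ≡ 11676;  10511^3892 ≡ 9518;  10511^5838 ≡ 1.
Smallest exponent giving 1 is 5838.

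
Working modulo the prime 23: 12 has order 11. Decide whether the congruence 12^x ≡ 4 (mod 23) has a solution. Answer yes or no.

yes

4 ∈ ⟨12⟩ iff 4^11 ≡ 1 (mod 23), since |⟨12⟩| = 11.
4^11 mod 23 = 1.
Since 1 = 1, 4 lies in the subgroup.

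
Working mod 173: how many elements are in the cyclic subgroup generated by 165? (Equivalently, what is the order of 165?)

172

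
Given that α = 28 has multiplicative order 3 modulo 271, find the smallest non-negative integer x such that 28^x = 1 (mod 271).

0

Successive powers of 28 modulo 271:
  28^0=1
So 28^0 ≡ 1 (mod 271), giving x = 0.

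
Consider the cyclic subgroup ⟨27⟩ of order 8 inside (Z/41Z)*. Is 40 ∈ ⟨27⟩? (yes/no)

yes

⟨27⟩ has order 8; its elements mod 41 are {1, 3, 9, 14, 27, 32, 38, 40}.
40 is in this set.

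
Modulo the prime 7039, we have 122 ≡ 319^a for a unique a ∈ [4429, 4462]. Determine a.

Compute 319^4429 mod 7039 = 6495, then multiply by 319 repeatedly:
  319^4429=6495  319^4430=2439  319^4431=3751  319^4432=6978  319^4433=1658
  319^4434=977  319^4435=1947  319^4436=1661  319^4437=1934  319^4438=4553
  319^4439=2373  319^4440=3814  319^4441=5958  319^4442=72  319^4443=1851
  319^4444=6232  319^4445=3010  319^4446=2886  319^4447=5564  319^4448=1088
  319^4449=2161  319^4450=6576  319^4451=122
Found 122 at exponent 4451.

4451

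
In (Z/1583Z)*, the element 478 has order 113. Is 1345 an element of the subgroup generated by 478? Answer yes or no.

no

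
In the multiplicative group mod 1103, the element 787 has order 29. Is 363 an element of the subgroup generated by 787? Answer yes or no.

yes

363 ∈ ⟨787⟩ iff 363^29 ≡ 1 (mod 1103), since |⟨787⟩| = 29.
363^29 mod 1103 = 1.
Since 1 = 1, 363 lies in the subgroup.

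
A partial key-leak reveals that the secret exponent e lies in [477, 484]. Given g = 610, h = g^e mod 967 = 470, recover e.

478

Compute 610^477 mod 967 = 191, then multiply by 610 repeatedly:
  610^477=191  610^478=470
Found 470 at exponent 478.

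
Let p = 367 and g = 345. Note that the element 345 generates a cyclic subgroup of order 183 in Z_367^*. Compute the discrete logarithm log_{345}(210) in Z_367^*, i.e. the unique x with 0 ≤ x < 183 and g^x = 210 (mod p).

71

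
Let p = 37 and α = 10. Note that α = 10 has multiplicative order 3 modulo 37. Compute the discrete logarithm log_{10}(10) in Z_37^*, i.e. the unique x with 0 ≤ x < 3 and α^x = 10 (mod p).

Successive powers of 10 modulo 37:
  10^0=1  10^1=10
So 10^1 ≡ 10 (mod 37), giving x = 1.

1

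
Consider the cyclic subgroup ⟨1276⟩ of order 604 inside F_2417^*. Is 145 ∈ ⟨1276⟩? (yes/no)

yes

145 ∈ ⟨1276⟩ iff 145^604 ≡ 1 (mod 2417), since |⟨1276⟩| = 604.
145^604 mod 2417 = 1.
Since 1 = 1, 145 lies in the subgroup.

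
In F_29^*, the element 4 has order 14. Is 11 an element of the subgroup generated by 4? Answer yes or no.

11 ∈ ⟨4⟩ iff 11^14 ≡ 1 (mod 29), since |⟨4⟩| = 14.
11^14 mod 29 = 28.
Since 28 ≠ 1, 11 does not lie in the subgroup.

no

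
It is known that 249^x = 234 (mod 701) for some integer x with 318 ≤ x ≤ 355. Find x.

Compute 249^318 mod 701 = 502, then multiply by 249 repeatedly:
  249^318=502  249^319=220  249^320=102  249^321=162  249^322=381
  249^323=234
Found 234 at exponent 323.

323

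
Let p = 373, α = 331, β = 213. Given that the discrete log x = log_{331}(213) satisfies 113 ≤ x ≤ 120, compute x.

120

Compute 331^113 mod 373 = 26, then multiply by 331 repeatedly:
  331^113=26  331^114=27  331^115=358  331^116=257  331^117=23
  331^118=153  331^119=288  331^120=213
Found 213 at exponent 120.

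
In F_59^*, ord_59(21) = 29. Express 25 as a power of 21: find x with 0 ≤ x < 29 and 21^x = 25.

7

Successive powers of 21 modulo 59:
  21^0=1  21^1=21  21^2=28  21^3=57  21^4=17  21^5=3
  21^6=4  21^7=25
So 21^7 ≡ 25 (mod 59), giving x = 7.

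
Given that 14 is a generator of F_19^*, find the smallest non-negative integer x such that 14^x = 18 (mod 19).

9

Successive powers of 14 modulo 19:
  14^0=1  14^1=14  14^2=6  14^3=8  14^4=17  14^5=10
  14^6=7  14^7=3  14^8=4  14^9=18
So 14^9 ≡ 18 (mod 19), giving x = 9.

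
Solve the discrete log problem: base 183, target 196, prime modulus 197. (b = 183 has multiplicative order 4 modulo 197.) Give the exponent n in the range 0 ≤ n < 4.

2

Successive powers of 183 modulo 197:
  183^0=1  183^1=183  183^2=196
So 183^2 ≡ 196 (mod 197), giving n = 2.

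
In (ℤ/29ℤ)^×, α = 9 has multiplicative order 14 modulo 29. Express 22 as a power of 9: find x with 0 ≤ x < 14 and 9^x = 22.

11

Successive powers of 9 modulo 29:
  9^0=1  9^1=9  9^2=23  9^3=4  9^4=7  9^5=5
  9^6=16  9^7=28  9^8=20  9^9=6  9^10=25  9^11=22
So 9^11 ≡ 22 (mod 29), giving x = 11.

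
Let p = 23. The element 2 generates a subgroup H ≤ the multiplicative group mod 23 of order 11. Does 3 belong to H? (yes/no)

3 ∈ ⟨2⟩ iff 3^11 ≡ 1 (mod 23), since |⟨2⟩| = 11.
3^11 mod 23 = 1.
Since 1 = 1, 3 lies in the subgroup.

yes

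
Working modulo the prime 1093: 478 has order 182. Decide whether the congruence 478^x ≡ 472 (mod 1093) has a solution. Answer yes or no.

yes

472 ∈ ⟨478⟩ iff 472^182 ≡ 1 (mod 1093), since |⟨478⟩| = 182.
472^182 mod 1093 = 1.
Since 1 = 1, 472 lies in the subgroup.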